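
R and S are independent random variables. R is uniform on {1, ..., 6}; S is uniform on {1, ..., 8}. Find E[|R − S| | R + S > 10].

11/5

Outcomes with R + S > 10: (3,8), (4,7), (4,8), (5,6), (5,7), (5,8), (6,5), (6,6), (6,7), (6,8), each with probability 1/48.
E[|R − S| | R + S > 10] = (5 + 3 + 4 + 1 + 2 + 3 + 1 + 0 + 1 + 2) / 10 = 11/5.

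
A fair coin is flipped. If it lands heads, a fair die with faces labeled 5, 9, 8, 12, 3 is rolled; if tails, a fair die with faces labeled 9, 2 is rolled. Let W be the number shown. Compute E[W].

129/20

E[W | heads] = (5+9+8+12+3)/5 = 37/5.
E[W | tails] = (9+2)/2 = 11/2.
E[W] = (1/2)·(37/5) + (1/2)·(11/2) = 129/20.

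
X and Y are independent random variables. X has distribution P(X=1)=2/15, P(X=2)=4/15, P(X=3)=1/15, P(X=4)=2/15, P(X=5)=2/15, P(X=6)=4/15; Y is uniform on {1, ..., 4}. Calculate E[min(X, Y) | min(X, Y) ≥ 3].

P(min(X, Y) ≥ 3) = 3/10.
Summing min(X,Y)·P(x,y) over outcomes with min(X, Y) ≥ 3 gives 31/30.
E[min(X, Y) | min(X, Y) ≥ 3] = (31/30) / (3/10) = 31/9.

31/9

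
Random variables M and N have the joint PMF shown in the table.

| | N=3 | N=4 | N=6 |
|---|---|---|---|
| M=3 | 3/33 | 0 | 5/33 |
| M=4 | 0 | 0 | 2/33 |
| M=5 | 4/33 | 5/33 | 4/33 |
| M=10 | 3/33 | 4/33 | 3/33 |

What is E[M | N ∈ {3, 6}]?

11/2

P(N ∈ {3, 6}) = 8/11.
Σ M·P over the event = 3·(3/33) + 3·(5/33) + 4·(2/33) + 5·(4/33) + 5·(4/33) + 10·(3/33) + 10·(3/33) = 4.
E[M | N ∈ {3, 6}] = (4) / (8/11) = 11/2.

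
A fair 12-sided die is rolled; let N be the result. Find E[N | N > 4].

17/2

Given N > 4, N is equally likely to be any of {5, 6, 7, 8, 9, 10, 11, 12}.
E[N | N > 4] = (5 + 6 + 7 + 8 + 9 + 10 + 11 + 12) / 8 = 17/2.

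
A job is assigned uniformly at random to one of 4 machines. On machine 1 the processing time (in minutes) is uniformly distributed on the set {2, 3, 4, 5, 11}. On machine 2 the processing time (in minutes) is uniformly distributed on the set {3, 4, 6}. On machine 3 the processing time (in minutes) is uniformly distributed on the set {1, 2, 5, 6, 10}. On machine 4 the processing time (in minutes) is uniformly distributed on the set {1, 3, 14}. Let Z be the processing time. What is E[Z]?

E[Z | machine 1] = (2+3+4+5+11)/5 = 5.
E[Z | machine 2] = (3+4+6)/3 = 13/3.
E[Z | machine 3] = (1+2+5+6+10)/5 = 24/5.
E[Z | machine 4] = (1+3+14)/3 = 6.
E[Z] = (1/4)·(5) + (1/4)·(13/3) + (1/4)·(24/5) + (1/4)·(6) = 151/30.

151/30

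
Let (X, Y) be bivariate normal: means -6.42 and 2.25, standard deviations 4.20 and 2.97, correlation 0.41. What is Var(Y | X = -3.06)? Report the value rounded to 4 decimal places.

7.3381

For a bivariate normal, Var(Y | X=x) = σ_Y²(1 − ρ²).
Var(Y | X=-3.06) = (2.97)²·(1 − (0.41)²) = 8.8209·0.8319 = 7.3381.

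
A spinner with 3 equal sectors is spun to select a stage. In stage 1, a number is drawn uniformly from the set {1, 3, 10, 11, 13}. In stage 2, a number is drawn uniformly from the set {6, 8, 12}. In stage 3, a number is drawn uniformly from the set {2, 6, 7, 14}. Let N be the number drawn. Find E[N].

1411/180

E[N | stage 1] = (1+3+10+11+13)/5 = 38/5.
E[N | stage 2] = (6+8+12)/3 = 26/3.
E[N | stage 3] = (2+6+7+14)/4 = 29/4.
By the law of total expectation,
E[N] = (1/3)·(38/5) + (1/3)·(26/3) + (1/3)·(29/4) = 1411/180.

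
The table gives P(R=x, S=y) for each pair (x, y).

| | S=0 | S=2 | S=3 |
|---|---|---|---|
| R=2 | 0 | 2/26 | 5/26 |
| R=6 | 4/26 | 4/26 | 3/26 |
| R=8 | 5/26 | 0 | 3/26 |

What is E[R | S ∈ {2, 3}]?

80/17

P(S ∈ {2, 3}) = 17/26.
Σ R·P over the event = 2·(2/26) + 2·(5/26) + 6·(4/26) + 6·(3/26) + 8·(3/26) = 40/13.
E[R | S ∈ {2, 3}] = (40/13) / (17/26) = 80/17.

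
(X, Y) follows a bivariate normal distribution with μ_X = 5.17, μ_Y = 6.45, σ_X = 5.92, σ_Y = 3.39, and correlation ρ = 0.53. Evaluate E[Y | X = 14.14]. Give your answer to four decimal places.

9.1724

For a bivariate normal, E[Y | X=x] = μ_Y + ρ·(σ_Y/σ_X)·(x − μ_X).
E[Y | X=14.14] = 6.45 + (0.53)·(3.39/5.92)·(14.14 − (5.17)) = 6.45 + (0.3035)·(8.97) = 9.1724.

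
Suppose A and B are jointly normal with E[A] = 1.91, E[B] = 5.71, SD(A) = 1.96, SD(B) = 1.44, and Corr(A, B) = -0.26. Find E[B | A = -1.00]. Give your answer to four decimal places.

The regression of B on A has slope ρ·σ_B/σ_A and passes through (μ_A, μ_B).
E[B | A=-1.00] = 5.71 + (-0.26)·(1.44/1.96)·(-1.00 − (1.91)) = 5.71 + (-0.19102)·(-2.91) = 6.2659.

6.2659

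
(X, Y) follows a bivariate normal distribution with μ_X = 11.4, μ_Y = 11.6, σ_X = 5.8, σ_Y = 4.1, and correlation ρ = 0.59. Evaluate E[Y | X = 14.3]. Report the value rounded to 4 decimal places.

12.8095

The regression of Y on X has slope ρ·σ_Y/σ_X and passes through (μ_X, μ_Y).
E[Y | X=14.3] = 11.6 + (0.59)·(4.1/5.8)·(14.3 − (11.4)) = 11.6 + (0.41707)·(2.9) = 12.8095.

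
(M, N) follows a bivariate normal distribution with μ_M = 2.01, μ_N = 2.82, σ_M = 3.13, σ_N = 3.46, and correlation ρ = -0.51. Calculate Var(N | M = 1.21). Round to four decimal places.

8.8578

The conditional variance in a bivariate normal is σ_N²(1 − ρ²), independent of x.
Var(N | M=1.21) = (3.46)²·(1 − (-0.51)²) = 11.9716·0.7399 = 8.8578.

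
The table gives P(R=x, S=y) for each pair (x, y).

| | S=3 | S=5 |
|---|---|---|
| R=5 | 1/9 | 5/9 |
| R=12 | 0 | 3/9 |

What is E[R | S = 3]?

5

P(S = 3) = 1/9.
Σ R·P over the event = 5·(1/9) = 5/9.
E[R | S = 3] = (5/9) / (1/9) = 5.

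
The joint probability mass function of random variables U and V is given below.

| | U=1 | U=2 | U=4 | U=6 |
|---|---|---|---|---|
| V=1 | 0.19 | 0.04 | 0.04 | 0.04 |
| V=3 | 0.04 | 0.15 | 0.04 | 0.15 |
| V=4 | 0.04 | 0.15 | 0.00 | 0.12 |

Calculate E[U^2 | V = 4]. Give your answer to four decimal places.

P(V = 4) = 0.31.
Summing U^2·P(U=x,V=y) over the conditioning event gives 4.96.
E[U^2 | V = 4] = (4.96) / (0.31) = 16.0000.

16.0000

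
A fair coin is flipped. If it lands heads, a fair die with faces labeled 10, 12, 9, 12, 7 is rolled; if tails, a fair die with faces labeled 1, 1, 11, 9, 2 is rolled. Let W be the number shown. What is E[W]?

E[W | heads] = (10+12+9+12+7)/5 = 10.
E[W | tails] = (1+1+11+9+2)/5 = 24/5.
By the law of total expectation,
E[W] = (1/2)·(10) + (1/2)·(24/5) = 37/5.

37/5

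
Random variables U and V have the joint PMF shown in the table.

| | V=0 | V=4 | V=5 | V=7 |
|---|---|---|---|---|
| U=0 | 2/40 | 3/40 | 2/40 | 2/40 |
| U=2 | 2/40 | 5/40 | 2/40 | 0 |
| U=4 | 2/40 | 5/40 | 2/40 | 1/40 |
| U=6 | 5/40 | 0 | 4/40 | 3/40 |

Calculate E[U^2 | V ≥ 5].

P(V ≥ 5) = 2/5.
Σ U^2·P over the event = 0·(2/40) + 0·(2/40) + 4·(2/40) + 16·(2/40) + 16·(1/40) + 36·(4/40) + 36·(3/40) = 77/10.
E[U^2 | V ≥ 5] = (77/10) / (2/5) = 77/4.

77/4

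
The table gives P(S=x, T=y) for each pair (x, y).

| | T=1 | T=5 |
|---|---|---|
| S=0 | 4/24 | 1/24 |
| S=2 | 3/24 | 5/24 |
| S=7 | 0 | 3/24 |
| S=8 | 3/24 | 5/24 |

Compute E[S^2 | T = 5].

487/14

P(T = 5) = 7/12.
Σ S^2·P over the event = 0·(1/24) + 4·(5/24) + 49·(3/24) + 64·(5/24) = 487/24.
E[S^2 | T = 5] = (487/24) / (7/12) = 487/14.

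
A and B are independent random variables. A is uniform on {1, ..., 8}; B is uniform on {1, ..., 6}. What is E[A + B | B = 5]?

19/2

Outcomes with B = 5: (1,5), (2,5), (3,5), (4,5), (5,5), (6,5), (7,5), (8,5), each with probability 1/48.
E[A + B | B = 5] = (6 + 7 + 8 + 9 + 10 + 11 + 12 + 13) / 8 = 19/2.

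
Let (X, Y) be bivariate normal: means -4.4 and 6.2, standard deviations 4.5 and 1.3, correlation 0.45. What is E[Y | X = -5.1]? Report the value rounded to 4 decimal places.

6.1090

E[Y | X=x] = μ_Y + ρ(σ_Y/σ_X)(x − μ_X) for jointly normal variables.
E[Y | X=-5.1] = 6.2 + (0.45)·(1.3/4.5)·(-5.1 − (-4.4)) = 6.2 + (0.13)·(-0.7) = 6.1090.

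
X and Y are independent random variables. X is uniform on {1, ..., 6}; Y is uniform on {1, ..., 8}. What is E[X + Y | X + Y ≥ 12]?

Outcomes with X + Y ≥ 12: (4,8), (5,7), (5,8), (6,6), (6,7), (6,8), each with probability 1/48.
E[X + Y | X + Y ≥ 12] = (12 + 12 + 13 + 12 + 13 + 14) / 6 = 38/3.

38/3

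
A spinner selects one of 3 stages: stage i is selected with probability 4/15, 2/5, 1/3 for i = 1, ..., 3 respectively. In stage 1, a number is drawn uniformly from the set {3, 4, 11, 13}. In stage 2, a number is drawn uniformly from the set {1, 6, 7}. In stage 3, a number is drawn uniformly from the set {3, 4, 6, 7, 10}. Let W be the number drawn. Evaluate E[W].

89/15

E[W | stage 1] = (3+4+11+13)/4 = 31/4.
E[W | stage 2] = (1+6+7)/3 = 14/3.
E[W | stage 3] = (3+4+6+7+10)/5 = 6.
E[W] = (4/15)·(31/4) + (2/5)·(14/3) + (1/3)·(6) = 89/15.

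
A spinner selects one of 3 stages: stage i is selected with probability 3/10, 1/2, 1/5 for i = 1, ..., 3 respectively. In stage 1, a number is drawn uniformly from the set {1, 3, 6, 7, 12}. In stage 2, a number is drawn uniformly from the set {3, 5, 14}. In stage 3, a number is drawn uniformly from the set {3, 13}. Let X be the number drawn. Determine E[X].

E[X | stage 1] = (1+3+6+7+12)/5 = 29/5.
E[X | stage 2] = (3+5+14)/3 = 22/3.
E[X | stage 3] = (3+13)/2 = 8.
By the law of total expectation,
E[X] = (3/10)·(29/5) + (1/2)·(22/3) + (1/5)·(8) = 1051/150.

1051/150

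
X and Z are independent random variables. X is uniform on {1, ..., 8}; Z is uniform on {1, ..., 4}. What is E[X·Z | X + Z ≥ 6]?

P(X + Z ≥ 6) = 11/16.
Summing XZ·P(x,y) over outcomes with X + Z ≥ 6 gives 325/32.
E[X·Z | X + Z ≥ 6] = (325/32) / (11/16) = 325/22.

325/22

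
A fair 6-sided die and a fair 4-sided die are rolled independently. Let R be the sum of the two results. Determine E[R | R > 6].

P(R > 6) = 5/12.
Σ over the event: 7·1/6 + 8·1/8 + 9·1/12 + 10·1/24 = 10/3.
E[R | R > 6] = (10/3) / (5/12) = 8.

8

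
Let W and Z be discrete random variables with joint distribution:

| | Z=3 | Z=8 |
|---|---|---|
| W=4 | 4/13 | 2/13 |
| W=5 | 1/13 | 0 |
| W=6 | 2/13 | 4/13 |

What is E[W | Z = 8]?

16/3

P(Z = 8) = 6/13.
Σ W·P over the event = 4·(2/13) + 6·(4/13) = 32/13.
E[W | Z = 8] = (32/13) / (6/13) = 16/3.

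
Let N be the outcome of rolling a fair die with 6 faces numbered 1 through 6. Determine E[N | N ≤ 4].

5/2

Given N ≤ 4, N is equally likely to be any of {1, 2, 3, 4}.
E[N | N ≤ 4] = (1 + 2 + 3 + 4) / 4 = 5/2.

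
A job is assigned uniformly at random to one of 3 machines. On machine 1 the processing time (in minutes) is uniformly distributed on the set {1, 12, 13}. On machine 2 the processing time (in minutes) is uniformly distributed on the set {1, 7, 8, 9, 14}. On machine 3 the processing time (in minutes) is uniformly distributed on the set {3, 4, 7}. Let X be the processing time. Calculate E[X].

E[X | machine 1] = (1+12+13)/3 = 26/3.
E[X | machine 2] = (1+7+8+9+14)/5 = 39/5.
E[X | machine 3] = (3+4+7)/3 = 14/3.
By the law of total expectation,
E[X] = (1/3)·(26/3) + (1/3)·(39/5) + (1/3)·(14/3) = 317/45.

317/45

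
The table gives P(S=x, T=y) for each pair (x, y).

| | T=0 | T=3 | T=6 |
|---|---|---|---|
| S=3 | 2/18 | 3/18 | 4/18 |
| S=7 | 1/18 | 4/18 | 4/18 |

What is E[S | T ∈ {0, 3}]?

P(T ∈ {0, 3}) = 5/9.
Σ S·P over the event = 3·(2/18) + 3·(3/18) + 7·(1/18) + 7·(4/18) = 25/9.
E[S | T ∈ {0, 3}] = (25/9) / (5/9) = 5.

5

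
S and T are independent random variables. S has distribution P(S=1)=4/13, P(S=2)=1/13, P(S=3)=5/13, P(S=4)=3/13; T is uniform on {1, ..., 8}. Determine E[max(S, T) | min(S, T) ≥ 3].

89/16

P(min(S, T) ≥ 3) = 6/13.
Summing max(S,T)·P(x,y) over outcomes with min(S, T) ≥ 3 gives 267/104.
E[max(S, T) | min(S, T) ≥ 3] = (267/104) / (6/13) = 89/16.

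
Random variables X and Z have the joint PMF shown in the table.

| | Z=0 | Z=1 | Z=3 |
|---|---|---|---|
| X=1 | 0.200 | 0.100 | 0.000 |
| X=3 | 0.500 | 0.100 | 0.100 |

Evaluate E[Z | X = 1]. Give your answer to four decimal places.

P(X = 1) = 0.300.
Σ Z·P over the event = 0·(0.200) + 1·(0.100) = 0.100.
E[Z | X = 1] = (0.100) / (0.300) = 0.3333.

0.3333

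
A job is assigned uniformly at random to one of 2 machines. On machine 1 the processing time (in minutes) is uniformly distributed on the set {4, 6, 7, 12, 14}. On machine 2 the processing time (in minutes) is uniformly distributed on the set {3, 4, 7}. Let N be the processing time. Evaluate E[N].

E[N | machine 1] = (4+6+7+12+14)/5 = 43/5.
E[N | machine 2] = (3+4+7)/3 = 14/3.
E[N] = (1/2)·(43/5) + (1/2)·(14/3) = 199/30.

199/30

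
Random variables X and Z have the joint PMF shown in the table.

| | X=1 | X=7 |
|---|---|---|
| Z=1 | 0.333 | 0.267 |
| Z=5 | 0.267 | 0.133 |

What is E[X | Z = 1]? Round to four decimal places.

3.6700

P(Z = 1) = 0.600.
Summing X·P(X=x,Z=y) over the conditioning event gives 2.202.
E[X | Z = 1] = (2.202) / (0.600) = 3.6700.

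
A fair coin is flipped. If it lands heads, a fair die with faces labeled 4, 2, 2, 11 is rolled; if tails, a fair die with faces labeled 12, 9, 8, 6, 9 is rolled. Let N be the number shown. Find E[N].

E[N | heads] = (4+2+2+11)/4 = 19/4.
E[N | tails] = (12+9+8+6+9)/5 = 44/5.
E[N] = (1/2)·(19/4) + (1/2)·(44/5) = 271/40.

271/40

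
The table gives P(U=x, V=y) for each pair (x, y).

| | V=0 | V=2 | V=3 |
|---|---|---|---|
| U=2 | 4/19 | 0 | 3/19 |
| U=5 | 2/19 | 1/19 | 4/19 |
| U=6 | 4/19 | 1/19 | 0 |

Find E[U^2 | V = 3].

P(V = 3) = 7/19.
Summing U^2·P(U=x,V=y) over the conditioning event gives 112/19.
E[U^2 | V = 3] = (112/19) / (7/19) = 16.

16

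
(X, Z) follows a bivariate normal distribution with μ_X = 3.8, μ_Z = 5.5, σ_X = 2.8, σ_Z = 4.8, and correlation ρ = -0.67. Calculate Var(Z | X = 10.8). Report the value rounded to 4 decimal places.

Var(Z | X=x) = (1 − ρ²)·σ_Z².
Var(Z | X=10.8) = (4.8)²·(1 − (-0.67)²) = 23.04·0.5511 = 12.6973.

12.6973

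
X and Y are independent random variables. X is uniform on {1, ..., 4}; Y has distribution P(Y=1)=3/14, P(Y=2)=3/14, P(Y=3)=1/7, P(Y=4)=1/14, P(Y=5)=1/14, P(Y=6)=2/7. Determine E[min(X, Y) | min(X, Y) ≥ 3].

P(min(X, Y) ≥ 3) = 2/7.
Summing min(X,Y)·P(x,y) over outcomes with min(X, Y) ≥ 3 gives 27/28.
E[min(X, Y) | min(X, Y) ≥ 3] = (27/28) / (2/7) = 27/8.

27/8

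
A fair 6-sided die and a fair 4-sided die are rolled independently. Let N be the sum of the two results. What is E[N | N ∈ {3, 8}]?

6

P(N ∈ {3, 8}) = 5/24.
Σ over the event: 3·1/12 + 8·1/8 = 5/4.
E[N | N ∈ {3, 8}] = (5/4) / (5/24) = 6.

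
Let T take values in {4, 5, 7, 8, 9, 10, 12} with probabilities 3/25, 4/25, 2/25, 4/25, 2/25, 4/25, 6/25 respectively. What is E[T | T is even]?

156/17

P(T is even) = 17/25.
Σ over the event: 4·3/25 + 8·4/25 + 10·4/25 + 12·6/25 = 156/25.
E[T | T is even] = (156/25) / (17/25) = 156/17.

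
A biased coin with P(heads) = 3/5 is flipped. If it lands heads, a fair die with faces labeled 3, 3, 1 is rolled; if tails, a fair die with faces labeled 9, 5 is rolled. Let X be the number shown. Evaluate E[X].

21/5

E[X | heads] = (3+3+1)/3 = 7/3.
E[X | tails] = (9+5)/2 = 7.
E[X] = (3/5)·(7/3) + (2/5)·(7) = 21/5.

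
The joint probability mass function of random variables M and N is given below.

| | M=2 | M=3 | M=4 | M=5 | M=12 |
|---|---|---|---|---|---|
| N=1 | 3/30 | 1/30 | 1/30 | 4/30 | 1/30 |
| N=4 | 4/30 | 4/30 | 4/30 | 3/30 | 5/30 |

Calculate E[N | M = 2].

19/7

P(M = 2) = 7/30.
Summing N·P(M=x,N=y) over the conditioning event gives 19/30.
E[N | M = 2] = (19/30) / (7/30) = 19/7.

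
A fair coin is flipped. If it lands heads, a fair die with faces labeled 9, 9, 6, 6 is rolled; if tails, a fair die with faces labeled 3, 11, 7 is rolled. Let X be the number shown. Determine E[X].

E[X | heads] = (9+9+6+6)/4 = 15/2.
E[X | tails] = (3+11+7)/3 = 7.
By the law of total expectation,
E[X] = (1/2)·(15/2) + (1/2)·(7) = 29/4.

29/4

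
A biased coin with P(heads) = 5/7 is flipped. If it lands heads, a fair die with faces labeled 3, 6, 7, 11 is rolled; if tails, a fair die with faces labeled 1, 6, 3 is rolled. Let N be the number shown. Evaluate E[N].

485/84

E[N | heads] = (3+6+7+11)/4 = 27/4.
E[N | tails] = (1+6+3)/3 = 10/3.
By the law of total expectation,
E[N] = (5/7)·(27/4) + (2/7)·(10/3) = 485/84.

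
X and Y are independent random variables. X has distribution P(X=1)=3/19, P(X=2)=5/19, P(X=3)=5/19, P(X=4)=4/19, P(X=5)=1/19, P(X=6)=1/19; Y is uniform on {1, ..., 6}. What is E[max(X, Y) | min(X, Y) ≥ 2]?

353/80

P(min(X, Y) ≥ 2) = 40/57.
Summing max(X,Y)·P(x,y) over outcomes with min(X, Y) ≥ 2 gives 353/114.
E[max(X, Y) | min(X, Y) ≥ 2] = (353/114) / (40/57) = 353/80.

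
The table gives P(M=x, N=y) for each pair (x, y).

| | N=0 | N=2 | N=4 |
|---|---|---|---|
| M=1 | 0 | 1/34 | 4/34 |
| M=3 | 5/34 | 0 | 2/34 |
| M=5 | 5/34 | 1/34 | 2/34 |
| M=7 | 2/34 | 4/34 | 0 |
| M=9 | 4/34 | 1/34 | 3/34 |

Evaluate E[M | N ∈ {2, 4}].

5

P(N ∈ {2, 4}) = 9/17.
Σ M·P over the event = 1·(1/34) + 1·(4/34) + 3·(2/34) + 5·(1/34) + 5·(2/34) + 7·(4/34) + 9·(1/34) + 9·(3/34) = 45/17.
E[M | N ∈ {2, 4}] = (45/17) / (9/17) = 5.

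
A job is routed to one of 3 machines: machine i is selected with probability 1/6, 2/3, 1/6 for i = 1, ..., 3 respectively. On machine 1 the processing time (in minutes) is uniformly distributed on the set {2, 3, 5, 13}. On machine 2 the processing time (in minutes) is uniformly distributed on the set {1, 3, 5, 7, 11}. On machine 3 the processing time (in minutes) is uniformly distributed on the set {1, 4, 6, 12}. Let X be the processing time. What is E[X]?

E[X | machine 1] = (2+3+5+13)/4 = 23/4.
E[X | machine 2] = (1+3+5+7+11)/5 = 27/5.
E[X | machine 3] = (1+4+6+12)/4 = 23/4.
E[X] = (1/6)·(23/4) + (2/3)·(27/5) + (1/6)·(23/4) = 331/60.

331/60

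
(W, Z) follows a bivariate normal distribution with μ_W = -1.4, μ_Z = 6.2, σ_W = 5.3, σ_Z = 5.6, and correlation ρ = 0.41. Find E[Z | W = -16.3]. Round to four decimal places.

-0.2548

E[Z | W=x] = μ_Z + ρ(σ_Z/σ_W)(x − μ_W) for jointly normal variables.
E[Z | W=-16.3] = 6.2 + (0.41)·(5.6/5.3)·(-16.3 − (-1.4)) = 6.2 + (0.43321)·(-14.9) = -0.2548.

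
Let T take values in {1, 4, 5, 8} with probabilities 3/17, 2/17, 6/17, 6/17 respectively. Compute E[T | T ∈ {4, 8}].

7

P(T ∈ {4, 8}) = 8/17.
Σ over the event: 4·2/17 + 8·6/17 = 56/17.
E[T | T ∈ {4, 8}] = (56/17) / (8/17) = 7.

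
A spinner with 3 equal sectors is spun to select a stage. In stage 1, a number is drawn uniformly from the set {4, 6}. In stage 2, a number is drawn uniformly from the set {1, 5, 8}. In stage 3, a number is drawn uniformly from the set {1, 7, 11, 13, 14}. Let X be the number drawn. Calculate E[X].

283/45

E[X | stage 1] = (4+6)/2 = 5.
E[X | stage 2] = (1+5+8)/3 = 14/3.
E[X | stage 3] = (1+7+11+13+14)/5 = 46/5.
By the law of total expectation,
E[X] = (1/3)·(5) + (1/3)·(14/3) + (1/3)·(46/5) = 283/45.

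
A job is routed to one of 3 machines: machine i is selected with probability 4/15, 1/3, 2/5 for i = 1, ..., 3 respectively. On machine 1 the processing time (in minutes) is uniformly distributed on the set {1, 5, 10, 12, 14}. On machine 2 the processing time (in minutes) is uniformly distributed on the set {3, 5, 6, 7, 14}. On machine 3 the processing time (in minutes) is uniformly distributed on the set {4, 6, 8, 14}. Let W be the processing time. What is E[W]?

583/75

E[W | machine 1] = (1+5+10+12+14)/5 = 42/5.
E[W | machine 2] = (3+5+6+7+14)/5 = 7.
E[W | machine 3] = (4+6+8+14)/4 = 8.
E[W] = (4/15)·(42/5) + (1/3)·(7) + (2/5)·(8) = 583/75.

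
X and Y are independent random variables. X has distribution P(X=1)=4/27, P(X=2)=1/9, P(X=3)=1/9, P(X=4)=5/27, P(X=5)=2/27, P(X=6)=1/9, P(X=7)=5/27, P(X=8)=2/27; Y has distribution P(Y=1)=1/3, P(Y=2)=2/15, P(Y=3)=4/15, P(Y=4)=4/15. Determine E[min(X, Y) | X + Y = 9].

P(X + Y = 9) = 8/81.
Summing min(X,Y)·P(x,y) over outcomes with X + Y = 9 gives 98/405.
E[min(X, Y) | X + Y = 9] = (98/405) / (8/81) = 49/20.

49/20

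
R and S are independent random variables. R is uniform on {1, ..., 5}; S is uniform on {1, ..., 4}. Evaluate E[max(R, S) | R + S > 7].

Outcomes with R + S > 7: (4,4), (5,3), (5,4), each with probability 1/20.
E[max(R, S) | R + S > 7] = (4 + 5 + 5) / 3 = 14/3.

14/3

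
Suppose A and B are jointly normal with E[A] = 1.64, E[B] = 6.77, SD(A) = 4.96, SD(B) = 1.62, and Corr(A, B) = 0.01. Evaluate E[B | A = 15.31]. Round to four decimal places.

The regression of B on A has slope ρ·σ_B/σ_A and passes through (μ_A, μ_B).
E[B | A=15.31] = 6.77 + (0.01)·(1.62/4.96)·(15.31 − (1.64)) = 6.77 + (0.0032661)·(13.67) = 6.8146.

6.8146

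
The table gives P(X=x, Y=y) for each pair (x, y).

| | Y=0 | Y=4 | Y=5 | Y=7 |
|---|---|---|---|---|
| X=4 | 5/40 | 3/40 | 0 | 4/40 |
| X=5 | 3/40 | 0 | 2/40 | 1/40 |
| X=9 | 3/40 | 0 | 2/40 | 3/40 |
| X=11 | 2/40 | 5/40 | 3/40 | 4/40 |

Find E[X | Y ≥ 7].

P(Y ≥ 7) = 3/10.
Σ X·P over the event = 4·(4/40) + 5·(1/40) + 9·(3/40) + 11·(4/40) = 23/10.
E[X | Y ≥ 7] = (23/10) / (3/10) = 23/3.

23/3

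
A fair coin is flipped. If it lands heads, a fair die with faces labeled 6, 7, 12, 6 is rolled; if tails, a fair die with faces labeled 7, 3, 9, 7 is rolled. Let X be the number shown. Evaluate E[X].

57/8

E[X | heads] = (6+7+12+6)/4 = 31/4.
E[X | tails] = (7+3+9+7)/4 = 13/2.
By the law of total expectation,
E[X] = (1/2)·(31/4) + (1/2)·(13/2) = 57/8.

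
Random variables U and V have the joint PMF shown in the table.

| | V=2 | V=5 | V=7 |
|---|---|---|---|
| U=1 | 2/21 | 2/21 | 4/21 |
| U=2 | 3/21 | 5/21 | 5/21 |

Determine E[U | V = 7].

14/9

P(V = 7) = 3/7.
Summing U·P(U=x,V=y) over the conditioning event gives 2/3.
E[U | V = 7] = (2/3) / (3/7) = 14/9.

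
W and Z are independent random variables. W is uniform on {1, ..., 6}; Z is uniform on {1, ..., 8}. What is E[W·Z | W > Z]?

P(W > Z) = 5/16.
Summing WZ·P(x,y) over outcomes with W > Z gives 175/48.
E[W·Z | W > Z] = (175/48) / (5/16) = 35/3.

35/3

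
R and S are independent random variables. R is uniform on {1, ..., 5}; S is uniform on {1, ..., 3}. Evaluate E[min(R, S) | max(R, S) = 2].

Outcomes with max(R, S) = 2: (1,2), (2,1), (2,2), each with probability 1/15.
E[min(R, S) | max(R, S) = 2] = (1 + 1 + 2) / 3 = 4/3.

4/3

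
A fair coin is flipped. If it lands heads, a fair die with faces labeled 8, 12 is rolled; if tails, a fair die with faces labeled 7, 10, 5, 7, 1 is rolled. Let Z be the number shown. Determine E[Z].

8

E[Z | heads] = (8+12)/2 = 10.
E[Z | tails] = (7+10+5+7+1)/5 = 6.
By the law of total expectation,
E[Z] = (1/2)·(10) + (1/2)·(6) = 8.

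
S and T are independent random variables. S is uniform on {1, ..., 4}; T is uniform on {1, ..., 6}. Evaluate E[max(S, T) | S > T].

10/3

P(S > T) = 1/4.
Summing max(S,T)·P(x,y) over outcomes with S > T gives 5/6.
E[max(S, T) | S > T] = (5/6) / (1/4) = 10/3.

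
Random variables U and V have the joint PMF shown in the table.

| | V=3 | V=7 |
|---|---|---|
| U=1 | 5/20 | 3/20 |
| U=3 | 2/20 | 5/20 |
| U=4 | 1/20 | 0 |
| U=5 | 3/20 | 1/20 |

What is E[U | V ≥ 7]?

23/9

P(V ≥ 7) = 9/20.
Σ U·P over the event = 1·(3/20) + 3·(5/20) + 5·(1/20) = 23/20.
E[U | V ≥ 7] = (23/20) / (9/20) = 23/9.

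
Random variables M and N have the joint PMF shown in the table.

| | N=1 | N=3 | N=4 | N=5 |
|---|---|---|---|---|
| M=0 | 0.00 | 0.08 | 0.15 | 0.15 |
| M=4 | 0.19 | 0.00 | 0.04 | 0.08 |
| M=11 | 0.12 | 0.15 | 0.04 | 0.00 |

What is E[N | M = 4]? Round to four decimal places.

P(M = 4) = 0.31.
Σ N·P over the event = 1·(0.19) + 4·(0.04) + 5·(0.08) = 0.75.
E[N | M = 4] = (0.75) / (0.31) = 2.4194.

2.4194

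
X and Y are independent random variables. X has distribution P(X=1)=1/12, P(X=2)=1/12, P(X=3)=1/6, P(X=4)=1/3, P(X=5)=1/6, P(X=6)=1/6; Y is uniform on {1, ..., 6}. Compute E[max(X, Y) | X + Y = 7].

P(X + Y = 7) = 1/6.
Summing max(X,Y)·P(x,y) over outcomes with X + Y = 7 gives 19/24.
E[max(X, Y) | X + Y = 7] = (19/24) / (1/6) = 19/4.

19/4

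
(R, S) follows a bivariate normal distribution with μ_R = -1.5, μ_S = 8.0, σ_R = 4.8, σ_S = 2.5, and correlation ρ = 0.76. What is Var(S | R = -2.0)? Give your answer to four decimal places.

Var(S | R=x) = (1 − ρ²)·σ_S².
Var(S | R=-2.0) = (2.5)²·(1 − (0.76)²) = 6.25·0.4224 = 2.6400.

2.6400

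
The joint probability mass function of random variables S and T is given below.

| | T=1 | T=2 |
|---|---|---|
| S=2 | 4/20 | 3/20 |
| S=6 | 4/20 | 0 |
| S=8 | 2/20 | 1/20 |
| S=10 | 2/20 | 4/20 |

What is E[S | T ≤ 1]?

17/3

P(T ≤ 1) = 3/5.
Σ S·P over the event = 2·(4/20) + 6·(4/20) + 8·(2/20) + 10·(2/20) = 17/5.
E[S | T ≤ 1] = (17/5) / (3/5) = 17/3.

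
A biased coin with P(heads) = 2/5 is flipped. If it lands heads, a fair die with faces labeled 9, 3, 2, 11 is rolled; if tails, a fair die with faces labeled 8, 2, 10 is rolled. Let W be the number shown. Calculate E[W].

13/2

E[W | heads] = (9+3+2+11)/4 = 25/4.
E[W | tails] = (8+2+10)/3 = 20/3.
By the law of total expectation,
E[W] = (2/5)·(25/4) + (3/5)·(20/3) = 13/2.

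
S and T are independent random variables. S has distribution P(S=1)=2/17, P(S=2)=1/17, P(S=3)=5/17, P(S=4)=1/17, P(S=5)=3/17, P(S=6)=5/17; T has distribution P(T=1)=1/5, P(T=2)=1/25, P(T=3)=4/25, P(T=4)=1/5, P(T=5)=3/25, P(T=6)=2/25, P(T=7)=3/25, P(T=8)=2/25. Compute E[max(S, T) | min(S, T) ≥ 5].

P(min(S, T) ≥ 5) = 16/85.
Summing max(S,T)·P(x,y) over outcomes with min(S, T) ≥ 5 gives 31/25.
E[max(S, T) | min(S, T) ≥ 5] = (31/25) / (16/85) = 527/80.

527/80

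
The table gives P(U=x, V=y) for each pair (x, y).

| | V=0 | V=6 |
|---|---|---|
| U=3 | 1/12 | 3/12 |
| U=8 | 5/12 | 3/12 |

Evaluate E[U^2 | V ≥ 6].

P(V ≥ 6) = 1/2.
Summing U^2·P(U=x,V=y) over the conditioning event gives 73/4.
E[U^2 | V ≥ 6] = (73/4) / (1/2) = 73/2.

73/2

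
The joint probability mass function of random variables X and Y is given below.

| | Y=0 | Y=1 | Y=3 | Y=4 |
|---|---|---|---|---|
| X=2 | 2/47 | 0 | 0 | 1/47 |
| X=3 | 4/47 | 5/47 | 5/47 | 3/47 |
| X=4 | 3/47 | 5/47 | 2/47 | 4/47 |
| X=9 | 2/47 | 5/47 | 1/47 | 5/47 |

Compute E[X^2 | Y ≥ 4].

P(Y ≥ 4) = 13/47.
Σ X^2·P over the event = 4·(1/47) + 9·(3/47) + 16·(4/47) + 81·(5/47) = 500/47.
E[X^2 | Y ≥ 4] = (500/47) / (13/47) = 500/13.

500/13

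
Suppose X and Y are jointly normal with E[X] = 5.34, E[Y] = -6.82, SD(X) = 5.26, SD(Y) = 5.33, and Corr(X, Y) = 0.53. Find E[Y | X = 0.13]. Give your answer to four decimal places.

-9.6180

E[Y | X=x] = μ_Y + ρ(σ_Y/σ_X)(x − μ_X) for jointly normal variables.
E[Y | X=0.13] = -6.82 + (0.53)·(5.33/5.26)·(0.13 − (5.34)) = -6.82 + (0.53705)·(-5.21) = -9.6180.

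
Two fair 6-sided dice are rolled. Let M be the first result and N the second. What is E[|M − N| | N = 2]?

11/6

Outcomes with N = 2: (1,2), (2,2), (3,2), (4,2), (5,2), (6,2), each with probability 1/36.
E[|M − N| | N = 2] = (1 + 0 + 1 + 2 + 3 + 4) / 6 = 11/6.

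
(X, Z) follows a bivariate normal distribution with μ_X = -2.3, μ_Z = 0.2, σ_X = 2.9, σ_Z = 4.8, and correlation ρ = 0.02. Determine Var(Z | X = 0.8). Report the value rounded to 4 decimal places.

23.0308

Var(Z | X=x) = (1 − ρ²)·σ_Z².
Var(Z | X=0.8) = (4.8)²·(1 − (0.02)²) = 23.04·0.9996 = 23.0308.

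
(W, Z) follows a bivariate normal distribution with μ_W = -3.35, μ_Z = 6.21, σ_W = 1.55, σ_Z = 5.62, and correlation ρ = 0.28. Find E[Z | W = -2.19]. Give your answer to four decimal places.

7.3877

E[Z | W=x] = μ_Z + ρ(σ_Z/σ_W)(x − μ_W) for jointly normal variables.
E[Z | W=-2.19] = 6.21 + (0.28)·(5.62/1.55)·(-2.19 − (-3.35)) = 6.21 + (1.01523)·(1.16) = 7.3877.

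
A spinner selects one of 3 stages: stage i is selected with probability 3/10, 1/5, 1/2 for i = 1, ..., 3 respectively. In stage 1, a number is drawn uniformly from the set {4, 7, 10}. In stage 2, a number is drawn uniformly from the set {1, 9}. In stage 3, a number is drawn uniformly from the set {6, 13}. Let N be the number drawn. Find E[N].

157/20

E[N | stage 1] = (4+7+10)/3 = 7.
E[N | stage 2] = (1+9)/2 = 5.
E[N | stage 3] = (6+13)/2 = 19/2.
By the law of total expectation,
E[N] = (3/10)·(7) + (1/5)·(5) + (1/2)·(19/2) = 157/20.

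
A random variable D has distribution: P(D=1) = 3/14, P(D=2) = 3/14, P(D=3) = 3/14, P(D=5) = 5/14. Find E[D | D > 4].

P(D > 4) = 5/14.
Σ over the event: 5·5/14 = 25/14.
E[D | D > 4] = (25/14) / (5/14) = 5.

5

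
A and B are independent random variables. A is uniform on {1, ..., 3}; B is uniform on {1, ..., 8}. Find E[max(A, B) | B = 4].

4

Outcomes with B = 4: (1,4), (2,4), (3,4), each with probability 1/24.
E[max(A, B) | B = 4] = (4 + 4 + 4) / 3 = 4.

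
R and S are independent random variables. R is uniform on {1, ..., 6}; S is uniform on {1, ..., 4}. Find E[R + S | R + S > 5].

52/7

P(R + S > 5) = 7/12.
Summing (R+S)·P(x,y) over outcomes with R + S > 5 gives 13/3.
E[R + S | R + S > 5] = (13/3) / (7/12) = 52/7.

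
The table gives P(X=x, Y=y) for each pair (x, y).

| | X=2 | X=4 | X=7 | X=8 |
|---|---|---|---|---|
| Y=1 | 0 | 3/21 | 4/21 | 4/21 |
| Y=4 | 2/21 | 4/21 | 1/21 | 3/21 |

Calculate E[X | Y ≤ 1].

P(Y ≤ 1) = 11/21.
Summing X·P(X=x,Y=y) over the conditioning event gives 24/7.
E[X | Y ≤ 1] = (24/7) / (11/21) = 72/11.

72/11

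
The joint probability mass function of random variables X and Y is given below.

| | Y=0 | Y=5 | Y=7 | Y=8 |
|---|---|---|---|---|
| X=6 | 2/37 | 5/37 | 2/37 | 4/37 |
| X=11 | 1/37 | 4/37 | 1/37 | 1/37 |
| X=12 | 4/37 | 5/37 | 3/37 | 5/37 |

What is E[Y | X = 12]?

P(X = 12) = 17/37.
Σ Y·P over the event = 0·(4/37) + 5·(5/37) + 7·(3/37) + 8·(5/37) = 86/37.
E[Y | X = 12] = (86/37) / (17/37) = 86/17.

86/17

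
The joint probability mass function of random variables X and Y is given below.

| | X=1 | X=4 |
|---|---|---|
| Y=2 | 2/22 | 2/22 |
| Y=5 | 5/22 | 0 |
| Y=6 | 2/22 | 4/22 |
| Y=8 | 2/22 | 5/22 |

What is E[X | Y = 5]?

P(Y = 5) = 5/22.
Summing X·P(X=x,Y=y) over the conditioning event gives 5/22.
E[X | Y = 5] = (5/22) / (5/22) = 1.

1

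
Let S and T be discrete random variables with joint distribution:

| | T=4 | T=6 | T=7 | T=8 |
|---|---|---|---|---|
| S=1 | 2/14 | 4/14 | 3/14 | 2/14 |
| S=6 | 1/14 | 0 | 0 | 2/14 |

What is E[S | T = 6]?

1

P(T = 6) = 2/7.
Σ S·P over the event = 1·(4/14) = 2/7.
E[S | T = 6] = (2/7) / (2/7) = 1.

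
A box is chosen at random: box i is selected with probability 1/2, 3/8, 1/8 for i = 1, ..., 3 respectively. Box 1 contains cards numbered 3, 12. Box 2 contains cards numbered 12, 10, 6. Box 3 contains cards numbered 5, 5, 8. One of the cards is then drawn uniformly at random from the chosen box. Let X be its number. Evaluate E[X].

8

E[X | box 1] = (3+12)/2 = 15/2.
E[X | box 2] = (12+10+6)/3 = 28/3.
E[X | box 3] = (5+5+8)/3 = 6.
By the law of total expectation,
E[X] = (1/2)·(15/2) + (3/8)·(28/3) + (1/8)·(6) = 8.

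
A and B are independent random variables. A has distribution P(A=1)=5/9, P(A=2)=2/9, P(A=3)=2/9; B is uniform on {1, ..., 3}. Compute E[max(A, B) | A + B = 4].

P(A + B = 4) = 1/3.
Summing max(A,B)·P(x,y) over outcomes with A + B = 4 gives 25/27.
E[max(A, B) | A + B = 4] = (25/27) / (1/3) = 25/9.

25/9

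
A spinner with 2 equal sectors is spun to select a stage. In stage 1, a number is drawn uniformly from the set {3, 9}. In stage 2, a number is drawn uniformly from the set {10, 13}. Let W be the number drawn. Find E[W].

35/4

E[W | stage 1] = (3+9)/2 = 6.
E[W | stage 2] = (10+13)/2 = 23/2.
E[W] = (1/2)·(6) + (1/2)·(23/2) = 35/4.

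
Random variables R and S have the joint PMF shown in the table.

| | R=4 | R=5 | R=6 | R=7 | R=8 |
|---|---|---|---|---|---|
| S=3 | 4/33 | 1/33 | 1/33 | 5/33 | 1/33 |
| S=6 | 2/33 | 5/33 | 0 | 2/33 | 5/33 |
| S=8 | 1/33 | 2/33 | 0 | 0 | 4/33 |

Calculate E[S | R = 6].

3

P(R = 6) = 1/33.
Summing S·P(R=x,S=y) over the conditioning event gives 1/11.
E[S | R = 6] = (1/11) / (1/33) = 3.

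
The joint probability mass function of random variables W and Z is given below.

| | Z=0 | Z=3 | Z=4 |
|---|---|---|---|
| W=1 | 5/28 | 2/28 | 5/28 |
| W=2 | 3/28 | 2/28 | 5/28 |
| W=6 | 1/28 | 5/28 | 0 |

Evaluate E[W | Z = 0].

17/9

P(Z = 0) = 9/28.
Summing W·P(W=x,Z=y) over the conditioning event gives 17/28.
E[W | Z = 0] = (17/28) / (9/28) = 17/9.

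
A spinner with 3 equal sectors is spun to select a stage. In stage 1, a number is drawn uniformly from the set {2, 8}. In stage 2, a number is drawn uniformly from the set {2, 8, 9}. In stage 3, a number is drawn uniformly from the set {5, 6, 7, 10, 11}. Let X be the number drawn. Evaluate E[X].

E[X | stage 1] = (2+8)/2 = 5.
E[X | stage 2] = (2+8+9)/3 = 19/3.
E[X | stage 3] = (5+6+7+10+11)/5 = 39/5.
E[X] = (1/3)·(5) + (1/3)·(19/3) + (1/3)·(39/5) = 287/45.

287/45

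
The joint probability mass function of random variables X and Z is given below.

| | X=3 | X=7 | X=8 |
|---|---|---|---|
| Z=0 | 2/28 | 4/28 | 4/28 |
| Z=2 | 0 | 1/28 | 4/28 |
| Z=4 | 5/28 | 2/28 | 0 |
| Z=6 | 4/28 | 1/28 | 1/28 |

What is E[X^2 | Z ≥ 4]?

P(Z ≥ 4) = 13/28.
Summing X^2·P(X=x,Z=y) over the conditioning event gives 73/7.
E[X^2 | Z ≥ 4] = (73/7) / (13/28) = 292/13.

292/13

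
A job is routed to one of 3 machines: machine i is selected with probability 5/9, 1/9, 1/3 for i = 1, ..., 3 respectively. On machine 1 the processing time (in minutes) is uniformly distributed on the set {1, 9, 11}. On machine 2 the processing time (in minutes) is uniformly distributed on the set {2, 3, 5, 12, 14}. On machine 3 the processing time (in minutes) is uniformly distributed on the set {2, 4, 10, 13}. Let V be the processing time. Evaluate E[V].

1279/180

E[V | machine 1] = (1+9+11)/3 = 7.
E[V | machine 2] = (2+3+5+12+14)/5 = 36/5.
E[V | machine 3] = (2+4+10+13)/4 = 29/4.
E[V] = (5/9)·(7) + (1/9)·(36/5) + (1/3)·(29/4) = 1279/180.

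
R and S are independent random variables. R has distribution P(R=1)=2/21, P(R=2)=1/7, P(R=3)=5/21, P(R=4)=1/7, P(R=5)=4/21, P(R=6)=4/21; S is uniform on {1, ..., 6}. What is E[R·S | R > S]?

P(R > S) = 29/63.
Summing RS·P(x,y) over outcomes with R > S gives 683/126.
E[R·S | R > S] = (683/126) / (29/63) = 683/58.

683/58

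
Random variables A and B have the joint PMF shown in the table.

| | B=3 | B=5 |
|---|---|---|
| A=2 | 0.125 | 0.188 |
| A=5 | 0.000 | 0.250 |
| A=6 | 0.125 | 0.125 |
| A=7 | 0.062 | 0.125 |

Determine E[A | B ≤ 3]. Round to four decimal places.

P(B ≤ 3) = 0.312.
Σ A·P over the event = 2·(0.125) + 6·(0.125) + 7·(0.062) = 1.434.
E[A | B ≤ 3] = (1.434) / (0.312) = 4.5962.

4.5962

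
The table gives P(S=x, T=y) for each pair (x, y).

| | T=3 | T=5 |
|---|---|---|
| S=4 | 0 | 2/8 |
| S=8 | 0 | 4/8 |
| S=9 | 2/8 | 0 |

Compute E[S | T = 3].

9

P(T = 3) = 1/4.
Σ S·P over the event = 9·(2/8) = 9/4.
E[S | T = 3] = (9/4) / (1/4) = 9.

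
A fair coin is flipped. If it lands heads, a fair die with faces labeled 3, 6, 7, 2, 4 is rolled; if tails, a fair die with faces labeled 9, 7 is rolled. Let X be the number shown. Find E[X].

E[X | heads] = (3+6+7+2+4)/5 = 22/5.
E[X | tails] = (9+7)/2 = 8.
E[X] = (1/2)·(22/5) + (1/2)·(8) = 31/5.

31/5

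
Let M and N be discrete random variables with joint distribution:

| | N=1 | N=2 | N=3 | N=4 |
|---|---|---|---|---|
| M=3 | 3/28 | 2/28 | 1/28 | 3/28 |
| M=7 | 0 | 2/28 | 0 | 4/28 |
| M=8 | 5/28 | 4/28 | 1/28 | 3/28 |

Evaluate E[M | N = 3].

P(N = 3) = 1/14.
Σ M·P over the event = 3·(1/28) + 8·(1/28) = 11/28.
E[M | N = 3] = (11/28) / (1/14) = 11/2.

11/2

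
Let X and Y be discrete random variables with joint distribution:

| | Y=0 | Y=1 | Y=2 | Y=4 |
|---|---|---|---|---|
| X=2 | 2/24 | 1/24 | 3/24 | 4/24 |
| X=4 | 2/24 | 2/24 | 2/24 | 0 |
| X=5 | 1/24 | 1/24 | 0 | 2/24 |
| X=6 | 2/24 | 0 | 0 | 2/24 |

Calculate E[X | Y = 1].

P(Y = 1) = 1/6.
Σ X·P over the event = 2·(1/24) + 4·(2/24) + 5·(1/24) = 5/8.
E[X | Y = 1] = (5/8) / (1/6) = 15/4.

15/4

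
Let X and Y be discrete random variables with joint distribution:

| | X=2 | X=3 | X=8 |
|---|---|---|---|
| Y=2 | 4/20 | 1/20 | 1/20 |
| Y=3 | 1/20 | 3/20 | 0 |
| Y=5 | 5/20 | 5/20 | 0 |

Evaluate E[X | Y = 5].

P(Y = 5) = 1/2.
Σ X·P over the event = 2·(5/20) + 3·(5/20) = 5/4.
E[X | Y = 5] = (5/4) / (1/2) = 5/2.

5/2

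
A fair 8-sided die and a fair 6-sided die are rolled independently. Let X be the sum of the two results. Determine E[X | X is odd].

P(X is odd) = 1/2.
Σ over the event: 3·1/24 + 5·1/12 + 7·1/8 + 9·1/8 + 11·1/12 + 13·1/24 = 4.
E[X | X is odd] = (4) / (1/2) = 8.

8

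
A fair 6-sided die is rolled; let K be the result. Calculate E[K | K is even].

Given K is even, K is equally likely to be any of {2, 4, 6}.
E[K | K is even] = (2 + 4 + 6) / 3 = 4.

4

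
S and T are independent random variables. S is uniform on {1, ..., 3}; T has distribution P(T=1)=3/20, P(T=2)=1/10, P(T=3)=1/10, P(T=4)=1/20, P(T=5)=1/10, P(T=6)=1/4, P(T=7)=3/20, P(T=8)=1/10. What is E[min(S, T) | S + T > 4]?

P(S + T > 4) = 3/4.
Summing min(S,T)·P(x,y) over outcomes with S + T > 4 gives 23/15.
E[min(S, T) | S + T > 4] = (23/15) / (3/4) = 92/45.

92/45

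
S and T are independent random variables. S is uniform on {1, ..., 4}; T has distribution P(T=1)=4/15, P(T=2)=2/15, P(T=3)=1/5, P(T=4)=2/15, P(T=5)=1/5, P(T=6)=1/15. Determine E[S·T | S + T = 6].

37/5

P(S + T = 6) = 1/6.
Summing ST·P(x,y) over outcomes with S + T = 6 gives 37/30.
E[S·T | S + T = 6] = (37/30) / (1/6) = 37/5.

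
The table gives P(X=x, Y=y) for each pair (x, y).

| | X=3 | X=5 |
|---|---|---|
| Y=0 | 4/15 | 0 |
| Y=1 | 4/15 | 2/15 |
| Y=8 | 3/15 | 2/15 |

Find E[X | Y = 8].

P(Y = 8) = 1/3.
Summing X·P(X=x,Y=y) over the conditioning event gives 19/15.
E[X | Y = 8] = (19/15) / (1/3) = 19/5.

19/5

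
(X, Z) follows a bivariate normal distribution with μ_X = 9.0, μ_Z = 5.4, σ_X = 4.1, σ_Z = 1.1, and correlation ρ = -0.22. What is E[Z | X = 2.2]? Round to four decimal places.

E[Z | X=x] = μ_Z + ρ(σ_Z/σ_X)(x − μ_X) for jointly normal variables.
E[Z | X=2.2] = 5.4 + (-0.22)·(1.1/4.1)·(2.2 − (9.0)) = 5.4 + (-0.059024)·(-6.8) = 5.8014.

5.8014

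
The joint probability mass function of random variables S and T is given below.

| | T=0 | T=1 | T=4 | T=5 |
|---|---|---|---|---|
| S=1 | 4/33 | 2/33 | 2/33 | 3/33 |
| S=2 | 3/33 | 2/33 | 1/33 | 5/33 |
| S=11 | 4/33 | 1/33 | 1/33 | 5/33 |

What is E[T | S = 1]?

25/11

P(S = 1) = 1/3.
Summing T·P(S=x,T=y) over the conditioning event gives 25/33.
E[T | S = 1] = (25/33) / (1/3) = 25/11.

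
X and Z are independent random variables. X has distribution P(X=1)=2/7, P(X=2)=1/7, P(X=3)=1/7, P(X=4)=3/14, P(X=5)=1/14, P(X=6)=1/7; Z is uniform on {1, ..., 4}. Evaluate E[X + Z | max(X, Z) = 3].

14/3

P(max(X, Z) = 3) = 3/14.
Summing (X+Z)·P(x,y) over outcomes with max(X, Z) = 3 gives 1.
E[X + Z | max(X, Z) = 3] = (1) / (3/14) = 14/3.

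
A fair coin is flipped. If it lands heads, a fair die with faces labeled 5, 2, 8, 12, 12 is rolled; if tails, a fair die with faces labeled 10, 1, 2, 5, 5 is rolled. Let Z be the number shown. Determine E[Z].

31/5

E[Z | heads] = (5+2+8+12+12)/5 = 39/5.
E[Z | tails] = (10+1+2+5+5)/5 = 23/5.
By the law of total expectation,
E[Z] = (1/2)·(39/5) + (1/2)·(23/5) = 31/5.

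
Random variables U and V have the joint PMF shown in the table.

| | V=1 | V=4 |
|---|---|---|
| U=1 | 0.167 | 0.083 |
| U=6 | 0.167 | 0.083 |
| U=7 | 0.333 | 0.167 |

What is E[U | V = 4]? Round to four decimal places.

5.2553

P(V = 4) = 0.333.
Σ U·P over the event = 1·(0.083) + 6·(0.083) + 7·(0.167) = 1.750.
E[U | V = 4] = (1.750) / (0.333) = 5.2553.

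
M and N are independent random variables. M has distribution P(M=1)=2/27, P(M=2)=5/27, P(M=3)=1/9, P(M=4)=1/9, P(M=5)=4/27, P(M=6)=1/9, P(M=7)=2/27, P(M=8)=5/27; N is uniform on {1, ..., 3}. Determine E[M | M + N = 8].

52/9

P(M + N = 8) = 1/9.
Summing M·P(x,y) over outcomes with M + N = 8 gives 52/81.
E[M | M + N = 8] = (52/81) / (1/9) = 52/9.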